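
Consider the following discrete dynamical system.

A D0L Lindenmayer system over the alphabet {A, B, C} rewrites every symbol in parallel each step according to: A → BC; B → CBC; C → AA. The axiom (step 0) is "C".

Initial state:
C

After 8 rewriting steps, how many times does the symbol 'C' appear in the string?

228

[0] C
[1] AA
[2] BCBC
[3] CBCAACBCAA
[4] AACBCAABCBCAACBCAABCBC
[5] BCBCAACBCAABCBCCBCAACBCAABCBCAACBCAABCBCCBCAACBCAA
[6] CBCAACBCAABCBCAACBCAABCBCCBCAACBCAAAACBCAABCBCAACBCAABCBCCBCAACBCAABCBCAACBCAABCBCCBCAACBCAAAACBCAABCBCAACBCAABCBC
[7] AACBCAABCBCAACBCAABCBCCBCAACBCAABCBCAACBCAABCBCCBCAACBCAAA…BCAABCBCBCBCAACBCAABCBCCBCAACBCAABCBCAACBCAABCBCCBCAACBCAA  (len 258)
[8] BCBCAACBCAABCBCCBCAACBCAABCBCAACBCAABCBCCBCAACBCAAAACBCAAB…CCBCAACBCAABCBCAACBCAABCBCCBCAACBCAAAACBCAABCBCAACBCAABCBC  (len 586)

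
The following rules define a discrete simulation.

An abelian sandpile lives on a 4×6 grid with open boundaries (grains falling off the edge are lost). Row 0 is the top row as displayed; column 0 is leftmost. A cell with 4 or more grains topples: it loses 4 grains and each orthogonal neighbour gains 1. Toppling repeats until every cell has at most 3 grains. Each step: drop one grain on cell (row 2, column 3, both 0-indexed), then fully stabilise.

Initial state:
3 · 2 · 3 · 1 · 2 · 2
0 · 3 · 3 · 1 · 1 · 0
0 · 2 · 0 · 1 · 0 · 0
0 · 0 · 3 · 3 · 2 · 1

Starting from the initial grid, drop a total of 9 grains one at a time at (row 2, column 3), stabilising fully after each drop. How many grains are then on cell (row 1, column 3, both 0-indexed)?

3

[0] 3 · 2 · 3 · 1 · 2 · 2
0 · 3 · 3 · 1 · 1 · 0
0 · 2 · 0 · 1 · 0 · 0
0 · 0 · 3 · 3 · 2 · 1
[1] 3 · 2 · 3 · 1 · 2 · 2
0 · 3 · 3 · 1 · 1 · 0
0 · 2 · 0 · 2 · 0 · 0
0 · 0 · 3 · 3 · 2 · 1
[2] 3 · 2 · 3 · 1 · 2 · 2
0 · 3 · 3 · 1 · 1 · 0
0 · 2 · 0 · 3 · 0 · 0
0 · 0 · 3 · 3 · 2 · 1
[3] 3 · 2 · 3 · 1 · 2 · 2
0 · 3 · 3 · 2 · 1 · 0
0 · 2 · 2 · 1 · 1 · 0
0 · 1 · 0 · 1 · 3 · 1
[4] 3 · 2 · 3 · 1 · 2 · 2
0 · 3 · 3 · 2 · 1 · 0
0 · 2 · 2 · 2 · 1 · 0
0 · 1 · 0 · 1 · 3 · 1
[5] 3 · 2 · 3 · 1 · 2 · 2
0 · 3 · 3 · 2 · 1 · 0
0 · 2 · 2 · 3 · 1 · 0
0 · 1 · 0 · 1 · 3 · 1
[6] 3 · 2 · 3 · 1 · 2 · 2
0 · 3 · 3 · 3 · 1 · 0
0 · 2 · 3 · 0 · 2 · 0
0 · 1 · 0 · 2 · 3 · 1
[7] 3 · 2 · 3 · 1 · 2 · 2
0 · 3 · 3 · 3 · 1 · 0
0 · 2 · 3 · 1 · 2 · 0
0 · 1 · 0 · 2 · 3 · 1
[8] 3 · 2 · 3 · 1 · 2 · 2
0 · 3 · 3 · 3 · 1 · 0
0 · 2 · 3 · 2 · 2 · 0
0 · 1 · 0 · 2 · 3 · 1
[9] 3 · 2 · 3 · 1 · 2 · 2
0 · 3 · 3 · 3 · 1 · 0
0 · 2 · 3 · 3 · 2 · 0
0 · 1 · 0 · 2 · 3 · 1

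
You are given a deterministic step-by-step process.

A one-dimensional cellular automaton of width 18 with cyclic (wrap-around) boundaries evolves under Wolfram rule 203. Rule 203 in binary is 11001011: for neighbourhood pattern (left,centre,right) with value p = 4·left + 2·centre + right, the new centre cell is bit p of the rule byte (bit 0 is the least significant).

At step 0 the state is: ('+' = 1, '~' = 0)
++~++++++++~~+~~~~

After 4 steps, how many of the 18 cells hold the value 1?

16

t=0: ++~++++++++~~+~~~~
t=1: ++~++++++++~+~~+++
t=2: ++~++++++++~~~++++
t=3: ++~++++++++~++++++
t=4: ++~++++++++~++++++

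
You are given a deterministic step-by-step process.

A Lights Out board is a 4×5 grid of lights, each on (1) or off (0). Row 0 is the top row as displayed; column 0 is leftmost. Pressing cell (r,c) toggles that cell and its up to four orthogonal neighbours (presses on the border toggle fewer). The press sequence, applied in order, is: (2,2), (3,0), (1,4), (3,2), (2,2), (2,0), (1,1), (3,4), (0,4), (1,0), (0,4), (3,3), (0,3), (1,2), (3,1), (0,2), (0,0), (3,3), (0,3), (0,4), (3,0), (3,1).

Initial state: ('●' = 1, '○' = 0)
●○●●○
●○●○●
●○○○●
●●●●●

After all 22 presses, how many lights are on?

t=0: ●○●●○
●○●○●
●○○○●
●●●●●
t=1: ●○●●○
●○○○●
●●●●●
●●○●●
t=2: ●○●●○
●○○○●
○●●●●
○○○●●
t=3: ●○●●●
●○○●○
○●●●○
○○○●●
t=4: ●○●●●
●○○●○
○●○●○
○●●○●
t=5: ●○●●●
●○●●○
○○●○○
○●○○●
t=6: ●○●●●
○○●●○
●●●○○
●●○○●
t=7: ●●●●●
●●○●○
●○●○○
●●○○●
t=8: ●●●●●
●●○●○
●○●○●
●●○●○
t=9: ●●●○○
●●○●●
●○●○●
●●○●○
t=10: ○●●○○
○○○●●
○○●○●
●●○●○
t=11: ○●●●●
○○○●○
○○●○●
●●○●○
t=12: ○●●●●
○○○●○
○○●●●
●●●○●
t=13: ○●○○○
○○○○○
○○●●●
●●●○●
t=14: ○●●○○
○●●●○
○○○●●
●●●○●
t=15: ○●●○○
○●●●○
○●○●●
○○○○●
t=16: ○○○●○
○●○●○
○●○●●
○○○○●
t=17: ●●○●○
●●○●○
○●○●●
○○○○●
t=18: ●●○●○
●●○●○
○●○○●
○○●●○
t=19: ●●●○●
●●○○○
○●○○●
○○●●○
t=20: ●●●●○
●●○○●
○●○○●
○○●●○
t=21: ●●●●○
●●○○●
●●○○●
●●●●○
t=22: ●●●●○
●●○○●
●○○○●
○○○●○

10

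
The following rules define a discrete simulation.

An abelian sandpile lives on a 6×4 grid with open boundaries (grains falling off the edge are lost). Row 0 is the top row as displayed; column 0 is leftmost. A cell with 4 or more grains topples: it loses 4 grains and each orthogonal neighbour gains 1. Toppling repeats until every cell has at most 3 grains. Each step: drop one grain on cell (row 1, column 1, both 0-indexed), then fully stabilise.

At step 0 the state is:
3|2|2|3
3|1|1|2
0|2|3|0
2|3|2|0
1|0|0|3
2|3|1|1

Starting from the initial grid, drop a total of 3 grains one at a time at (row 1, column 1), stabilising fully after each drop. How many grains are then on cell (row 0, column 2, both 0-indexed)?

0) 3|2|2|3
3|1|1|2
0|2|3|0
2|3|2|0
1|0|0|3
2|3|1|1
1) 3|2|2|3
3|2|1|2
0|2|3|0
2|3|2|0
1|0|0|3
2|3|1|1
2) 3|2|2|3
3|3|1|2
0|2|3|0
2|3|2|0
1|0|0|3
2|3|1|1
3) 1|0|3|3
1|2|2|2
1|3|3|0
2|3|2|0
1|0|0|3
2|3|1|1

3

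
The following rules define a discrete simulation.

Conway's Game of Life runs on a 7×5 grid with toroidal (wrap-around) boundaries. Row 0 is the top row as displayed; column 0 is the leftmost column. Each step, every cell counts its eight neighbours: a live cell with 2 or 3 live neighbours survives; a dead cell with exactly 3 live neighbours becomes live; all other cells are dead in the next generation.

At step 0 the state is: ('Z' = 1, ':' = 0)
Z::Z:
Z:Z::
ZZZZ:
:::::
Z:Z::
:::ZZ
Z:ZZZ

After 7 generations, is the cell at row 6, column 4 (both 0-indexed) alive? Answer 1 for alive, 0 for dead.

gen 0: Z::Z:
Z:Z::
ZZZZ:
:::::
Z:Z::
:::ZZ
Z:ZZZ
gen 1: Z::::
Z::::
Z:ZZZ
Z::ZZ
:::ZZ
:::::
ZZZ::
gen 2: Z:::Z
Z::Z:
::Z::
:Z:::
Z::Z:
ZZZZZ
ZZ:::
gen 3: :::::
ZZ:Z:
:ZZ::
:ZZ::
:::Z:
:::Z:
:::::
gen 4: :::::
ZZ:::
:::Z:
:Z:Z:
:::Z:
:::::
:::::
gen 5: :::::
:::::
ZZ::Z
:::ZZ
::Z::
:::::
:::::
gen 6: :::::
Z::::
Z::ZZ
:ZZZZ
:::Z:
:::::
:::::
gen 7: :::::
Z::::
:::::
:Z:::
:::ZZ
:::::
:::::

0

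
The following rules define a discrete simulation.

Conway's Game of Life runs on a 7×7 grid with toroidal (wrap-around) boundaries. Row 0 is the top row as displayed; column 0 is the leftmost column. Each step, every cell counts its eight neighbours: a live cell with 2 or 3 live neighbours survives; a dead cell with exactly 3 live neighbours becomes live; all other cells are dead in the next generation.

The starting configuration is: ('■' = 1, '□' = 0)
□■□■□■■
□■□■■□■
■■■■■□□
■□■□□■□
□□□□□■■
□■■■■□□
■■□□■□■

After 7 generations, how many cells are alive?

[0] □■□■□■■
□■□■■□■
■■■■■□□
■□■□□■□
□□□□□■■
□■■■■□□
■■□□■□■
[1] □■□■□□□
□□□□□□■
□□□□□□□
■□■□□■□
■□□□□■■
□■■■■□□
□□□□□□■
[2] ■□□□□□□
□□□□□□□
□□□□□□■
■■□□□■□
■□□□□■□
□■■■■□□
■■□□■□□
[3] ■■□□□□□
□□□□□□□
■□□□□□■
■■□□□■□
■□□■□■□
□□■■■■■
■□□□■□□
[4] ■■□□□□□
□■□□□□■
■■□□□□■
□■□□■■□
■□□■□□□
■■■□□□□
■□■□■□□
[5] □□■□□□■
□□■□□□■
□■■□□□■
□■■□■■□
■□□■■□■
■□■□□□■
□□■■□□■
[6] ■■■□□■■
□□■■□■■
□□□□□□■
□□□□■□□
□□□□■□□
□□■□■□□
□□■■□■■
[7] □□□□□□□
□□■■■□□
□□□■■□■
□□□□□■□
□□□□■■□
□□■□■□□
□□□□□□□

11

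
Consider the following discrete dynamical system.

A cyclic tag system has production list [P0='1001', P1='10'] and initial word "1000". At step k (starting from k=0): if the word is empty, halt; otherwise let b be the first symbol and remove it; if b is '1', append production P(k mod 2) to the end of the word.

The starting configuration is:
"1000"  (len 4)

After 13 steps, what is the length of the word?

11

k=0  "1000"  (len 4)
k=1  "0001001"  (len 7)
k=2  "001001"  (len 6)
k=3  "01001"  (len 5)
k=4  "1001"  (len 4)
k=5  "0011001"  (len 7)
k=6  "011001"  (len 6)
k=7  "11001"  (len 5)
k=8  "100110"  (len 6)
k=9  "001101001"  (len 9)
k=10  "01101001"  (len 8)
k=11  "1101001"  (len 7)
k=12  "10100110"  (len 8)
k=13  "01001101001"  (len 11)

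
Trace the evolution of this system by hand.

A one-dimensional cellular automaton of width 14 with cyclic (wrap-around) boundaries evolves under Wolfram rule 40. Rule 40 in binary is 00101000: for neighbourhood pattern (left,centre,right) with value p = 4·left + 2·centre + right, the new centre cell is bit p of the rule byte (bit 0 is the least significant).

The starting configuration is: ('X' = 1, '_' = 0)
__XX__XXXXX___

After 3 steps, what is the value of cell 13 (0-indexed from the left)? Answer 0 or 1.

0

0) __XX__XXXXX___
1) __X___X_______
2) ______________
3) ______________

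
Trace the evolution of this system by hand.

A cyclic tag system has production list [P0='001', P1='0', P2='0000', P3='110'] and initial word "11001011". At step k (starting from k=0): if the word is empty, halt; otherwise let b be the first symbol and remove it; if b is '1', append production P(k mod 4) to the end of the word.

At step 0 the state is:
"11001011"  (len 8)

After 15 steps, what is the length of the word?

15

[0] "11001011"  (len 8)
[1] "1001011001"  (len 10)
[2] "0010110010"  (len 10)
[3] "010110010"  (len 9)
[4] "10110010"  (len 8)
[5] "0110010001"  (len 10)
[6] "110010001"  (len 9)
[7] "100100010000"  (len 12)
[8] "00100010000110"  (len 14)
[9] "0100010000110"  (len 13)
[10] "100010000110"  (len 12)
[11] "000100001100000"  (len 15)
[12] "00100001100000"  (len 14)
[13] "0100001100000"  (len 13)
[14] "100001100000"  (len 12)
[15] "000011000000000"  (len 15)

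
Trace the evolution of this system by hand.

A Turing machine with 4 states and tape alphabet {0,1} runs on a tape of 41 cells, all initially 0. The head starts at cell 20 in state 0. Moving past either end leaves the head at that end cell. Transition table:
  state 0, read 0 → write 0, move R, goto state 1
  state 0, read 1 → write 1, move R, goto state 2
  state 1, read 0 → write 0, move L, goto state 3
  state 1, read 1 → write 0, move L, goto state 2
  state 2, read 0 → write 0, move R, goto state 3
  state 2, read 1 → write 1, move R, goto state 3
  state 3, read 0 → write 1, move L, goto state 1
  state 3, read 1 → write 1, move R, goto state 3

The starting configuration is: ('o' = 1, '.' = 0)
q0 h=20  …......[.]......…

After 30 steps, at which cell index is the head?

1

gen 0: q0 h=20  …......[.]......…
gen 1: q1 h=21  …......[.]......…
gen 2: q3 h=20  …......[.]......…
gen 3: q1 h=19  …......[.]o.....…
gen 4: q3 h=18  …......[.].o....…
gen 5: q1 h=17  …......[.]o.o...…
gen 6: q3 h=16  …......[.].o.o..…
gen 7: q1 h=15  …......[.]o.o.o.…
gen 8: q3 h=14  …......[.].o.o.o…
gen 9: q1 h=13  …......[.]o.o.o.…
gen 10: q3 h=12  …......[.].o.o.o…
gen 11: q1 h=11  …......[.]o.o.o.…
gen 12: q3 h=10  …......[.].o.o.o…
gen 13: q1 h= 9  …......[.]o.o.o.…
gen 14: q3 h= 8  …......[.].o.o.o…
gen 15: q1 h= 7  …......[.]o.o.o.…
gen 16: q3 h= 6  |......[.].o.o.o…
gen 17: q1 h= 5  |.....[.]o.o.o.…
gen 18: q3 h= 4  |....[.].o.o.o…
gen 19: q1 h= 3  |...[.]o.o.o.…
gen 20: q3 h= 2  |..[.].o.o.o…
gen 21: q1 h= 1  |.[.]o.o.o.…
gen 22: q3 h= 0  |[.].o.o.o…
gen 23: q1 h= 0  |[o].o.o.o…
gen 24: q2 h= 0  |[.].o.o.o…
gen 25: q3 h= 1  |.[.]o.o.o.…
gen 26: q1 h= 0  |[.]oo.o.o…
gen 27: q3 h= 0  |[.]oo.o.o…
gen 28: q1 h= 0  |[o]oo.o.o…
gen 29: q2 h= 0  |[.]oo.o.o…
gen 30: q3 h= 1  |.[o]o.o.o.…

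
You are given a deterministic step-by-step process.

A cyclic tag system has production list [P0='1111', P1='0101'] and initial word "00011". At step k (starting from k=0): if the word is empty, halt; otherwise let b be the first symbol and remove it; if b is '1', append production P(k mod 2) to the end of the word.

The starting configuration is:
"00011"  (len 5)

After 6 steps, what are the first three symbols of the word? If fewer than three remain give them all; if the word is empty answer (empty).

101

gen 0: "00011"  (len 5)
gen 1: "0011"  (len 4)
gen 2: "011"  (len 3)
gen 3: "11"  (len 2)
gen 4: "10101"  (len 5)
gen 5: "01011111"  (len 8)
gen 6: "1011111"  (len 7)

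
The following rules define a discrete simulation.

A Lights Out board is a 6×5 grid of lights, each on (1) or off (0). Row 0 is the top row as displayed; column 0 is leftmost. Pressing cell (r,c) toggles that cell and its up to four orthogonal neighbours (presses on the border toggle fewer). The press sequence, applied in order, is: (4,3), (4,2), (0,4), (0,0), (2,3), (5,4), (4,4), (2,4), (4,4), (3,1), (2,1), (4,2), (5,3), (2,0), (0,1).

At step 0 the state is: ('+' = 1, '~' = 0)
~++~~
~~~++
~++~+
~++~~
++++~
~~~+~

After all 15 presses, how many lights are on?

t=0: ~++~~
~~~++
~++~+
~++~~
++++~
~~~+~
t=1: ~++~~
~~~++
~++~+
~+++~
++~~+
~~~~~
t=2: ~++~~
~~~++
~++~+
~+~+~
+~+++
~~+~~
t=3: ~++++
~~~+~
~++~+
~+~+~
+~+++
~~+~~
t=4: +~+++
+~~+~
~++~+
~+~+~
+~+++
~~+~~
t=5: +~+++
+~~~~
~+~+~
~+~~~
+~+++
~~+~~
t=6: +~+++
+~~~~
~+~+~
~+~~~
+~++~
~~+++
t=7: +~+++
+~~~~
~+~+~
~+~~+
+~+~+
~~++~
t=8: +~+++
+~~~+
~+~~+
~+~~~
+~+~+
~~++~
t=9: +~+++
+~~~+
~+~~+
~+~~+
+~++~
~~+++
t=10: +~+++
+~~~+
~~~~+
+~+~+
++++~
~~+++
t=11: +~+++
++~~+
+++~+
+++~+
++++~
~~+++
t=12: +~+++
++~~+
+++~+
++~~+
+~~~~
~~~++
t=13: +~+++
++~~+
+++~+
++~~+
+~~+~
~~+~~
t=14: +~+++
~+~~+
~~+~+
~+~~+
+~~+~
~~+~~
t=15: ~+~++
~~~~+
~~+~+
~+~~+
+~~+~
~~+~~

11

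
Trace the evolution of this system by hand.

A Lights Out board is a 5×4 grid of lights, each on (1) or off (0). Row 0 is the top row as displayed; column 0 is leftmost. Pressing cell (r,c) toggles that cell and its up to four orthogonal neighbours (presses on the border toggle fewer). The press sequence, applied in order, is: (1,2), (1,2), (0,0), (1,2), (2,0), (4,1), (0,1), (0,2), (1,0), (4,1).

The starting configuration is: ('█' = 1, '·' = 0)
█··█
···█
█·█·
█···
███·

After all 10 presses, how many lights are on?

9

k=0  █··█
···█
█·█·
█···
███·
k=1  █·██
·██·
█···
█···
███·
k=2  █··█
···█
█·█·
█···
███·
k=3  ·█·█
█··█
█·█·
█···
███·
k=4  ·███
███·
█···
█···
███·
k=5  ·███
·██·
·█··
····
███·
k=6  ·███
·██·
·█··
·█··
····
k=7  █··█
··█·
·█··
·█··
····
k=8  ███·
····
·█··
·█··
····
k=9  ·██·
██··
██··
·█··
····
k=10  ·██·
██··
██··
····
███·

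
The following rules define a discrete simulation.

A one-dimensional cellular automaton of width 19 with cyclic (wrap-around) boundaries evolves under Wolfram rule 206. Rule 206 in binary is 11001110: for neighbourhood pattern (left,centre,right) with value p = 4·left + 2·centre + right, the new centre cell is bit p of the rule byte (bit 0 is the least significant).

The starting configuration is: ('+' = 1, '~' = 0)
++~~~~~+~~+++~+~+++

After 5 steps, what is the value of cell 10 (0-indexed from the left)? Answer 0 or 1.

1

0) ++~~~~~+~~+++~+~+++
1) ++~~~~++~++++~+~+++
2) ++~~~+++~++++~+~+++
3) ++~~++++~++++~+~+++
4) ++~+++++~++++~+~+++
5) ++~+++++~++++~+~+++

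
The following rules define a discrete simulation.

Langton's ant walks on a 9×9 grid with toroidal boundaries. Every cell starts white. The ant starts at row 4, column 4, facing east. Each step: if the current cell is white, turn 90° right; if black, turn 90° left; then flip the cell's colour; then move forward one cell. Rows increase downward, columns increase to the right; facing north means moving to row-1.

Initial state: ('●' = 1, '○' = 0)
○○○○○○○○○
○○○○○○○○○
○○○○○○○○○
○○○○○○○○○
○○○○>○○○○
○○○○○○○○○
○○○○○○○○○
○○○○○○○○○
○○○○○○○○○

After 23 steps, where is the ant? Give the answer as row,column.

[0] ○○○○○○○○○
○○○○○○○○○
○○○○○○○○○
○○○○○○○○○
○○○○>○○○○
○○○○○○○○○
○○○○○○○○○
○○○○○○○○○
○○○○○○○○○
[1] ○○○○○○○○○
○○○○○○○○○
○○○○○○○○○
○○○○○○○○○
○○○○●○○○○
○○○○v○○○○
○○○○○○○○○
○○○○○○○○○
○○○○○○○○○
[2] ○○○○○○○○○
○○○○○○○○○
○○○○○○○○○
○○○○○○○○○
○○○○●○○○○
○○○<●○○○○
○○○○○○○○○
○○○○○○○○○
○○○○○○○○○
[3] ○○○○○○○○○
○○○○○○○○○
○○○○○○○○○
○○○○○○○○○
○○○^●○○○○
○○○●●○○○○
○○○○○○○○○
○○○○○○○○○
○○○○○○○○○
[4] ○○○○○○○○○
○○○○○○○○○
○○○○○○○○○
○○○○○○○○○
○○○●>○○○○
○○○●●○○○○
○○○○○○○○○
○○○○○○○○○
○○○○○○○○○
[5] ○○○○○○○○○
○○○○○○○○○
○○○○○○○○○
○○○○^○○○○
○○○●○○○○○
○○○●●○○○○
○○○○○○○○○
○○○○○○○○○
○○○○○○○○○
[6] ○○○○○○○○○
○○○○○○○○○
○○○○○○○○○
○○○○●>○○○
○○○●○○○○○
○○○●●○○○○
○○○○○○○○○
○○○○○○○○○
○○○○○○○○○
[7] ○○○○○○○○○
○○○○○○○○○
○○○○○○○○○
○○○○●●○○○
○○○●○v○○○
○○○●●○○○○
○○○○○○○○○
○○○○○○○○○
○○○○○○○○○
[8] ○○○○○○○○○
○○○○○○○○○
○○○○○○○○○
○○○○●●○○○
○○○●<●○○○
○○○●●○○○○
○○○○○○○○○
○○○○○○○○○
○○○○○○○○○
[9] ○○○○○○○○○
○○○○○○○○○
○○○○○○○○○
○○○○^●○○○
○○○●●●○○○
○○○●●○○○○
○○○○○○○○○
○○○○○○○○○
○○○○○○○○○
[10] ○○○○○○○○○
○○○○○○○○○
○○○○○○○○○
○○○<○●○○○
○○○●●●○○○
○○○●●○○○○
○○○○○○○○○
○○○○○○○○○
○○○○○○○○○
[11] ○○○○○○○○○
○○○○○○○○○
○○○^○○○○○
○○○●○●○○○
○○○●●●○○○
○○○●●○○○○
○○○○○○○○○
○○○○○○○○○
○○○○○○○○○
[12] ○○○○○○○○○
○○○○○○○○○
○○○●>○○○○
○○○●○●○○○
○○○●●●○○○
○○○●●○○○○
○○○○○○○○○
○○○○○○○○○
○○○○○○○○○
[13] ○○○○○○○○○
○○○○○○○○○
○○○●●○○○○
○○○●v●○○○
○○○●●●○○○
○○○●●○○○○
○○○○○○○○○
○○○○○○○○○
○○○○○○○○○
[14] ○○○○○○○○○
○○○○○○○○○
○○○●●○○○○
○○○<●●○○○
○○○●●●○○○
○○○●●○○○○
○○○○○○○○○
○○○○○○○○○
○○○○○○○○○
[15] ○○○○○○○○○
○○○○○○○○○
○○○●●○○○○
○○○○●●○○○
○○○v●●○○○
○○○●●○○○○
○○○○○○○○○
○○○○○○○○○
○○○○○○○○○
[16] ○○○○○○○○○
○○○○○○○○○
○○○●●○○○○
○○○○●●○○○
○○○○>●○○○
○○○●●○○○○
○○○○○○○○○
○○○○○○○○○
○○○○○○○○○
[17] ○○○○○○○○○
○○○○○○○○○
○○○●●○○○○
○○○○^●○○○
○○○○○●○○○
○○○●●○○○○
○○○○○○○○○
○○○○○○○○○
○○○○○○○○○
[18] ○○○○○○○○○
○○○○○○○○○
○○○●●○○○○
○○○<○●○○○
○○○○○●○○○
○○○●●○○○○
○○○○○○○○○
○○○○○○○○○
○○○○○○○○○
[19] ○○○○○○○○○
○○○○○○○○○
○○○^●○○○○
○○○●○●○○○
○○○○○●○○○
○○○●●○○○○
○○○○○○○○○
○○○○○○○○○
○○○○○○○○○
[20] ○○○○○○○○○
○○○○○○○○○
○○<○●○○○○
○○○●○●○○○
○○○○○●○○○
○○○●●○○○○
○○○○○○○○○
○○○○○○○○○
○○○○○○○○○
[21] ○○○○○○○○○
○○^○○○○○○
○○●○●○○○○
○○○●○●○○○
○○○○○●○○○
○○○●●○○○○
○○○○○○○○○
○○○○○○○○○
○○○○○○○○○
[22] ○○○○○○○○○
○○●>○○○○○
○○●○●○○○○
○○○●○●○○○
○○○○○●○○○
○○○●●○○○○
○○○○○○○○○
○○○○○○○○○
○○○○○○○○○
[23] ○○○○○○○○○
○○●●○○○○○
○○●v●○○○○
○○○●○●○○○
○○○○○●○○○
○○○●●○○○○
○○○○○○○○○
○○○○○○○○○
○○○○○○○○○

2,3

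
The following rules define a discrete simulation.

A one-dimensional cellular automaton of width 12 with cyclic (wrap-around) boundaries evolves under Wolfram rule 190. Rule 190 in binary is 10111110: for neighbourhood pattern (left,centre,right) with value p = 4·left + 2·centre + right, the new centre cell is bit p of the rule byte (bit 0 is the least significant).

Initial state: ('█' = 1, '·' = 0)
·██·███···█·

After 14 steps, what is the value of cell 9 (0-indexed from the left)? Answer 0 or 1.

0) ·██·███···█·
1) ██·███·█·███
2) █·███·██████
3) ·███·███████
4) ███·███████·
5) ██·███████·█
6) █·███████·██
7) ·███████·███
8) ███████·███·
9) ██████·███·█
10) █████·███·██
11) ████·███·███
12) ███·███·████
13) ██·███·█████
14) █·███·██████

1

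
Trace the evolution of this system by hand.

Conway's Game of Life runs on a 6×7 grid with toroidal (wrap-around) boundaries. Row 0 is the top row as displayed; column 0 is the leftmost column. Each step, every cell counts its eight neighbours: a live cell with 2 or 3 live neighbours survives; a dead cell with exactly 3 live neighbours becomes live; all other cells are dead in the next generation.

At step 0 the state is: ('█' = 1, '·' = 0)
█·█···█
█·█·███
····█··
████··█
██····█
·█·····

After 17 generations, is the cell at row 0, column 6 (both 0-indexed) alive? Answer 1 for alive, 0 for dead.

1

0) █·█···█
█·█·███
····█··
████··█
██····█
·█·····
1) ··██···
█···█··
····█··
··██·██
······█
··█····
2) ·███···
····█··
····█·█
···████
··██·██
··██···
3) ·█··█··
··█·██·
······█
█·█····
······█
·······
4) ···███·
···███·
·█·█·██
█·····█
·······
·······
5) ···█·█·
·······
··██···
█····██
·······
····█··
6) ····█··
··███··
······█
······█
·····██
····█··
7) ····██·
···███·
···█·█·
█·····█
·····██
····█··
8) ·······
···█··█
···█·█·
█···█··
█····██
····█·█
9) ·····█·
····█··
···█·██
█···█··
█···█··
█·····█
10) ·····██
····█·█
···█·██
█··██··
██···█·
█····██
11) ····█··
█···█··
█··█··█
████···
·█···█·
·█··█··
12) ···███·
█··████
···██·█
···██··
···██··
····██·
13) ·······
█·█····
█·█···█
··█····
·······
·······
14) ·······
█·····█
█·██··█
·█·····
·······
·······
15) ·······
██····█
··█···█
███····
·······
·······
16) █······
██····█
··█···█
███····
·█·····
·······
17) ██····█
·█····█
··█···█
█·█····
███····
·······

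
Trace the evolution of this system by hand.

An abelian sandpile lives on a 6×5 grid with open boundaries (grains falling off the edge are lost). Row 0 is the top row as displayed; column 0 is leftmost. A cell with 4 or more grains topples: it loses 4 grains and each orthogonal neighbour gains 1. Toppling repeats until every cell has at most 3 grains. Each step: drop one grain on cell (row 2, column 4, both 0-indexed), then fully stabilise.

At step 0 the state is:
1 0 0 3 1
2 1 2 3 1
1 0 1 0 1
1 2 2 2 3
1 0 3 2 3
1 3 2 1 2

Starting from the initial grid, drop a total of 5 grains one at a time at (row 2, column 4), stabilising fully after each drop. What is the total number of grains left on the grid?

k=0  1 0 0 3 1
2 1 2 3 1
1 0 1 0 1
1 2 2 2 3
1 0 3 2 3
1 3 2 1 2
k=1  1 0 0 3 1
2 1 2 3 1
1 0 1 0 2
1 2 2 2 3
1 0 3 2 3
1 3 2 1 2
k=2  1 0 0 3 1
2 1 2 3 1
1 0 1 0 3
1 2 2 2 3
1 0 3 2 3
1 3 2 1 2
k=3  1 0 0 3 1
2 1 2 3 2
1 0 1 1 1
1 2 2 3 1
1 0 3 3 0
1 3 2 1 3
k=4  1 0 0 3 1
2 1 2 3 2
1 0 1 1 2
1 2 2 3 1
1 0 3 3 0
1 3 2 1 3
k=5  1 0 0 3 1
2 1 2 3 2
1 0 1 1 3
1 2 2 3 1
1 0 3 3 0
1 3 2 1 3

47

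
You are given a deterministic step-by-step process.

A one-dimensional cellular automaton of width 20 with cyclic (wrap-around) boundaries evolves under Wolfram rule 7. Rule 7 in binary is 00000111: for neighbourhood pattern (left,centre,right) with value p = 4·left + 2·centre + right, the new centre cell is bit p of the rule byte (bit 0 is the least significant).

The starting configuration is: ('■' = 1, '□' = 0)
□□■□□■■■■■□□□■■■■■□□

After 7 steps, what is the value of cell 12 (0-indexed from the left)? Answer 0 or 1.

k=0  □□■□□■■■■■□□□■■■■■□□
k=1  ■■■□■□□□□□□■■□□□□□□■
k=2  □□□□■□■■■■■□□□■■■■■□
k=3  ■■■■■□□□□□□□■■□□□□□□
k=4  □□□□□□■■■■■■□□□■■■■■
k=5  □■■■■■□□□□□□□■■□□□□□
k=6  ■□□□□□□■■■■■■□□□■■■■
k=7  □□■■■■■□□□□□□□■■□□□□

0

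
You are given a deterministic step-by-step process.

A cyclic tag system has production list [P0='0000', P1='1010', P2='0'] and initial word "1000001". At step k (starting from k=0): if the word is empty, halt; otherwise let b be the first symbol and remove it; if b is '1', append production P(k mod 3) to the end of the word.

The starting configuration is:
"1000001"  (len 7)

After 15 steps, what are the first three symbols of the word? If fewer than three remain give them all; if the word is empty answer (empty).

(empty)

[0] "1000001"  (len 7)
[1] "0000010000"  (len 10)
[2] "000010000"  (len 9)
[3] "00010000"  (len 8)
[4] "0010000"  (len 7)
[5] "010000"  (len 6)
[6] "10000"  (len 5)
[7] "00000000"  (len 8)
[8] "0000000"  (len 7)
[9] "000000"  (len 6)
[10] "00000"  (len 5)
[11] "0000"  (len 4)
[12] "000"  (len 3)
[13] "00"  (len 2)
[14] "0"  (len 1)
[15] (halted — word empty)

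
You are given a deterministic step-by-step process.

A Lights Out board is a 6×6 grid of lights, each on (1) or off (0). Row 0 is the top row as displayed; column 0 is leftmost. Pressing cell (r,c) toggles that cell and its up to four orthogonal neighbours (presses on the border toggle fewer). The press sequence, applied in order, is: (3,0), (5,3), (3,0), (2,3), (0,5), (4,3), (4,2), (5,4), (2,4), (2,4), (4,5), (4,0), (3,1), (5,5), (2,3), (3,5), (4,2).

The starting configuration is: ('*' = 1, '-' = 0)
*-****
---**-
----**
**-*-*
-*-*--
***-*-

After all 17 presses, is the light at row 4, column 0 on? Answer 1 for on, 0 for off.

gen 0: *-****
---**-
----**
**-*-*
-*-*--
***-*-
gen 1: *-****
---**-
*---**
---*-*
**-*--
***-*-
gen 2: *-****
---**-
*---**
---*-*
**----
**-*--
gen 3: *-****
---**-
----**
**-*-*
-*----
**-*--
gen 4: *-****
----*-
--**-*
**---*
-*----
**-*--
gen 5: *-**--
----**
--**-*
**---*
-*----
**-*--
gen 6: *-**--
----**
--**-*
**-*-*
-****-
**----
gen 7: *-**--
----**
--**-*
****-*
----*-
***---
gen 8: *-**--
----**
--**-*
****-*
------
******
gen 9: *-**--
-----*
--*-*-
******
------
******
gen 10: *-**--
----**
--**-*
****-*
------
******
gen 11: *-**--
----**
--**-*
****--
----**
*****-
gen 12: *-**--
----**
--**-*
-***--
**--**
-****-
gen 13: *-**--
----**
-***-*
*--*--
*---**
-****-
gen 14: *-**--
----**
-***-*
*--*--
*---*-
-***-*
gen 15: *-**--
---***
-*--**
*-----
*---*-
-***-*
gen 16: *-**--
---***
-*--*-
*---**
*---**
-***-*
gen 17: *-**--
---***
-*--*-
*-*-**
******
-*-*-*

1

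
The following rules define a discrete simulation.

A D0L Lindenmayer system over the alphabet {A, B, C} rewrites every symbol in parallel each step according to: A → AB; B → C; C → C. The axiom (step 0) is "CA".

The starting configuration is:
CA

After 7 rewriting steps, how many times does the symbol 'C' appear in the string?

7

gen 0: CA
gen 1: CAB
gen 2: CABC
gen 3: CABCC
gen 4: CABCCC
gen 5: CABCCCC
gen 6: CABCCCCC
gen 7: CABCCCCCC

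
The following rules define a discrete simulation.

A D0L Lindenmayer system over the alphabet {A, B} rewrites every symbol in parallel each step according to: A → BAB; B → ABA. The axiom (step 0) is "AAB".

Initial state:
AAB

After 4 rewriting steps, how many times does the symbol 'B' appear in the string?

k=0  AAB
k=1  BABBABABA
k=2  ABABABABAABABABABABABABABAB
k=3  BABABABABABABABABABABABABABBABABABABABABABABABABABABABABABABABABABABABABABABABABA
k=4  ABABABABABABABABABABABABABABABABABABABABABABABABABABABABAB…ABABABABABABABABABABABABABABABABABABABABABABABABABABABABAB  (len 243)

121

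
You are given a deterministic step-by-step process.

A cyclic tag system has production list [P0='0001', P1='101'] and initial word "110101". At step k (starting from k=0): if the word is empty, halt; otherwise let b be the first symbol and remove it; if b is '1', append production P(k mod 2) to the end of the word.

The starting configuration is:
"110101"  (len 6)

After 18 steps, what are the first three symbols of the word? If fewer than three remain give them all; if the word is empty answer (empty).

110

0) "110101"  (len 6)
1) "101010001"  (len 9)
2) "01010001101"  (len 11)
3) "1010001101"  (len 10)
4) "010001101101"  (len 12)
5) "10001101101"  (len 11)
6) "0001101101101"  (len 13)
7) "001101101101"  (len 12)
8) "01101101101"  (len 11)
9) "1101101101"  (len 10)
10) "101101101101"  (len 12)
11) "011011011010001"  (len 15)
12) "11011011010001"  (len 14)
13) "10110110100010001"  (len 17)
14) "0110110100010001101"  (len 19)
15) "110110100010001101"  (len 18)
16) "10110100010001101101"  (len 20)
17) "01101000100011011010001"  (len 23)
18) "1101000100011011010001"  (len 22)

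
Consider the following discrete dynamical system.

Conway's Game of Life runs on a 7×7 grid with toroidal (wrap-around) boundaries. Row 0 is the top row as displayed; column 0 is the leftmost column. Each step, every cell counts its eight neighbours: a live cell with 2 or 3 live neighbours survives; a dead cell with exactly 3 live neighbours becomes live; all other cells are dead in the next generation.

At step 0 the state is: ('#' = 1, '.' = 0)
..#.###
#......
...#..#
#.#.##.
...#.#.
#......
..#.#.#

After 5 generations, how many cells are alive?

4

0) ..#.###
#......
...#..#
#.#.##.
...#.#.
#......
..#.#.#
1) ##..#.#
#..##..
##.####
..#..#.
.#.#.#.
...####
##..#.#
2) ..#.#..
.......
##.....
.......
...#...
.#.#...
.##....
3) .###...
.#.....
.......
.......
..#....
.#.#...
.#.....
4) ##.....
.#.....
.......
.......
..#....
.#.....
##.#...
5) .......
##.....
.......
.......
.......
##.....
.......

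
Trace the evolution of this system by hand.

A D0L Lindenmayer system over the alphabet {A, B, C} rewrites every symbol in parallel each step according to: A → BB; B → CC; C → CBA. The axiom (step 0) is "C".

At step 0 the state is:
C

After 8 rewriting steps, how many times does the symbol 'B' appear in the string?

543

k=0  C
k=1  CBA
k=2  CBACCBB
k=3  CBACCBBCBACBACCCC
k=4  CBACCBBCBACBACCCCCBACCBBCBACCBBCBACBACBACBA
k=5  CBACCBBCBACBACCCCCBACCBBCBACCBBCBACBACBACBACBACCBBCBACBACCCCCBACCBBCBACBACCCCCBACCBBCBACCBBCBACCBBCBACCBB
k=6  CBACCBBCBACBACCCCCBACCBBCBACCBBCBACBACBACBACBACCBBCBACBACC…CBACCCCCBACCBBCBACBACCCCCBACCBBCBACBACCCCCBACCBBCBACBACCCC  (len 259)
k=7  CBACCBBCBACBACCCCCBACCBBCBACCBBCBACBACBACBACBACCBBCBACBACC…CBBCBACBACBACBACBACCBBCBACBACCCCCBACCBBCBACCBBCBACBACBACBA  (len 641)
k=8  CBACCBBCBACBACCCCCBACCBBCBACCBBCBACBACBACBACBACCBBCBACBACC…CBBCBACBACCCCCBACCBBCBACBACCCCCBACCBBCBACCBBCBACCBBCBACCBB  (len 1579)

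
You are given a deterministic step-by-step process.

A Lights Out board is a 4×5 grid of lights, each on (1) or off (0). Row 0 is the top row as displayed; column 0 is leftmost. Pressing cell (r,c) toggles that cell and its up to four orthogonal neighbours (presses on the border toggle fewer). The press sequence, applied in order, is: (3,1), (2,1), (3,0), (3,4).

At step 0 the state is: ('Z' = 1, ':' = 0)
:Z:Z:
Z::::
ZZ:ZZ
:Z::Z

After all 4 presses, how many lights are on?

10

gen 0: :Z:Z:
Z::::
ZZ:ZZ
:Z::Z
gen 1: :Z:Z:
Z::::
Z::ZZ
Z:Z:Z
gen 2: :Z:Z:
ZZ:::
:ZZZZ
ZZZ:Z
gen 3: :Z:Z:
ZZ:::
ZZZZZ
::Z:Z
gen 4: :Z:Z:
ZZ:::
ZZZZ:
::ZZ:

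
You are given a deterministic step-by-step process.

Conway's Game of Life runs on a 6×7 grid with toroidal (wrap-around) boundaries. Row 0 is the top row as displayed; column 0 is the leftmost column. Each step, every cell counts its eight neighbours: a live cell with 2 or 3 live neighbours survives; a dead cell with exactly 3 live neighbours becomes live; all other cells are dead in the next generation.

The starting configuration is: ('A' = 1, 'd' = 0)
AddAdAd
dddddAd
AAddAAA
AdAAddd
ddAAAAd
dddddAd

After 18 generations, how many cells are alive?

14

k=0  AddAdAd
dddddAd
AAddAAA
AdAAddd
ddAAAAd
dddddAd
k=1  dddddAd
dAddddd
AAAAAAd
Adddddd
dAAddAA
ddAddAd
k=2  ddddddd
AAdAdAA
AdAAAdA
ddddddd
AAAddAA
dAAdAAd
k=3  dddAddd
dAdAdAd
ddAAAdd
ddddAdd
AdAAAAA
ddAAAAd
k=4  dddddAd
ddddddd
ddAddAd
dAddddA
dAAdddA
dAddddd
k=5  ddddddd
ddddddd
ddddddd
dAdddAA
dAAdddd
AAAdddd
k=6  dAddddd
ddddddd
ddddddd
AAAdddd
ddddddA
AdAdddd
k=7  dAddddd
ddddddd
dAddddd
AAddddd
ddAdddA
AAddddd
k=8  AAddddd
ddddddd
AAddddd
AAAdddd
ddAdddA
AAAdddd
k=9  AdAdddd
ddddddd
AdAdddd
ddAdddA
dddAddA
ddAdddA
k=10  dAddddd
ddddddd
dAddddd
AAAAddA
AdAAdAA
AAAAddA
k=11  dAddddd
ddddddd
dAddddd
dddAAAd
dddddAd
dddAAAd
k=12  ddddAdd
ddddddd
ddddAdd
ddddAAd
ddddddA
ddddAAd
k=13  ddddAAd
ddddddd
ddddAAd
ddddAAd
ddddddA
ddddAAd
k=14  ddddAAd
ddddddd
ddddAAd
ddddAdA
ddddddA
ddddAdA
k=15  ddddAAd
ddddddd
ddddAAd
ddddAdA
AdddddA
ddddAdA
k=16  ddddAAd
ddddddd
ddddAAd
AdddAdA
AdddddA
AdddAdA
k=17  ddddAAA
ddddddd
ddddAAA
AdddAdd
dAddddd
AdddAdd
k=18  ddddAAA
ddddddd
ddddAAA
AdddAdA
AAddddd
AdddAdA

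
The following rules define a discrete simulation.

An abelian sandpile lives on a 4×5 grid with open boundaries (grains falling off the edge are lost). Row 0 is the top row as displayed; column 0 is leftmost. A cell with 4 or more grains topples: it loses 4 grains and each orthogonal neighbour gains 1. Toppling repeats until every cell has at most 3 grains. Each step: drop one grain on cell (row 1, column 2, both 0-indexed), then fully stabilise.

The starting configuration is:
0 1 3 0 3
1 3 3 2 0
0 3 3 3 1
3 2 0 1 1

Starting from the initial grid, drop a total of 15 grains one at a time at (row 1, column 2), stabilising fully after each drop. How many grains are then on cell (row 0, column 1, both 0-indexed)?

1

t=0: 0 1 3 0 3
1 3 3 2 0
0 3 3 3 1
3 2 0 1 1
t=1: 0 3 1 2 3
2 2 0 1 1
1 1 3 1 2
3 3 1 2 1
t=2: 0 3 1 2 3
2 2 1 1 1
1 1 3 1 2
3 3 1 2 1
t=3: 0 3 1 2 3
2 2 2 1 1
1 1 3 1 2
3 3 1 2 1
t=4: 0 3 1 2 3
2 2 3 1 1
1 1 3 1 2
3 3 1 2 1
t=5: 0 3 2 2 3
2 3 1 2 1
1 2 0 2 2
3 3 2 2 1
t=6: 0 3 2 2 3
2 3 2 2 1
1 2 0 2 2
3 3 2 2 1
t=7: 0 3 2 2 3
2 3 3 2 1
1 2 0 2 2
3 3 2 2 1
t=8: 1 1 0 3 3
3 1 2 3 1
1 3 1 2 2
3 3 2 2 1
t=9: 1 1 0 3 3
3 1 3 3 1
1 3 1 2 2
3 3 2 2 1
t=10: 1 1 2 1 0
3 2 1 1 3
1 3 2 3 2
3 3 2 2 1
t=11: 1 1 2 1 0
3 2 2 1 3
1 3 2 3 2
3 3 2 2 1
t=12: 1 1 2 1 0
3 2 3 1 3
1 3 2 3 2
3 3 2 2 1
t=13: 1 1 3 1 0
3 3 0 2 3
1 3 3 3 2
3 3 2 2 1
t=14: 1 1 3 1 0
3 3 1 2 3
1 3 3 3 2
3 3 2 2 1
t=15: 1 1 3 1 0
3 3 2 2 3
1 3 3 3 2
3 3 2 2 1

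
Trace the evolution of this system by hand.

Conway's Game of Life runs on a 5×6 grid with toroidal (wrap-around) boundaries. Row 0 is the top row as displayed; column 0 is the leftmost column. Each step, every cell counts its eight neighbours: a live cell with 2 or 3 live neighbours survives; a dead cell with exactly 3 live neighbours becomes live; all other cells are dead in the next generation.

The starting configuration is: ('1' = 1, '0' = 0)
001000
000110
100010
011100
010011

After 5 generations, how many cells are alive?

3

step 0: 001000
000110
100010
011100
010011
step 1: 001001
000111
010011
011100
110010
step 2: 011000
001100
010001
000100
100011
step 3: 111011
100100
000110
000000
111111
step 4: 000000
100000
000110
110000
000000
step 5: 000000
000000
110001
000000
000000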